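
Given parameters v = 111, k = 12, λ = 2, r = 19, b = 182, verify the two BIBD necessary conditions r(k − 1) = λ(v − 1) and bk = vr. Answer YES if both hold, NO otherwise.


Condition (i): r(k − 1) = 19·11 = 209; λ(v − 1) = 2·110 = 220. Match? NO.
Condition (ii): bk = 182·12 = 2184; vr = 111·19 = 2109. Match? NO.
Both conditions hold? NO.

NO


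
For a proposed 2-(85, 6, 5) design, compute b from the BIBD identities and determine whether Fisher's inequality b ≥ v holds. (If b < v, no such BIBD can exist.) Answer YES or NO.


b = λv(v − 1)/(k(k − 1)) = 5·85·84/(6·5) = 35700/30 = 1190.
Compare with v = 85: b ≥ v, so Fisher's inequality holds.

YES


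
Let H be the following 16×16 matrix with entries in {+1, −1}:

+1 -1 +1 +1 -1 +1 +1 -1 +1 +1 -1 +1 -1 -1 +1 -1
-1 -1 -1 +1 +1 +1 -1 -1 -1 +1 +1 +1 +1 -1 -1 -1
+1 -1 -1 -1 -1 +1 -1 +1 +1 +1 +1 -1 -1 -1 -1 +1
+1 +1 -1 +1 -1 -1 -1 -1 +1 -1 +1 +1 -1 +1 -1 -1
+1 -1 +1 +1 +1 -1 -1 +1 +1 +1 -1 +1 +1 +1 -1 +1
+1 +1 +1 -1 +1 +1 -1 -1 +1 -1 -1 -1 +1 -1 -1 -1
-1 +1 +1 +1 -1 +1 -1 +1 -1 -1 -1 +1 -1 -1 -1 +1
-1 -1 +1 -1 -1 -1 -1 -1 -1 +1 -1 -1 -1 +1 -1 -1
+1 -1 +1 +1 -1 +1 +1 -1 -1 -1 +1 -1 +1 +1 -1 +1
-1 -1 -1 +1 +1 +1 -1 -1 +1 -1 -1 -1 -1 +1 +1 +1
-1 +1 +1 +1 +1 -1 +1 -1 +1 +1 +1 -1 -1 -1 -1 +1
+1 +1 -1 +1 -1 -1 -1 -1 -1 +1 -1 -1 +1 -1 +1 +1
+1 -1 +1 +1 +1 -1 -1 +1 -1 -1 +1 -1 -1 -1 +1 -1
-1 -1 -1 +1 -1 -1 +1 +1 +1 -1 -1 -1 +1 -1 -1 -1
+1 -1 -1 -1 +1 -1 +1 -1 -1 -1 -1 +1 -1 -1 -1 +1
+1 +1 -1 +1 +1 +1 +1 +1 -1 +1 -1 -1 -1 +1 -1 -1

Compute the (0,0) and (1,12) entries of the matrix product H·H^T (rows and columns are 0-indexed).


Row 0 of H: [1, -1, 1, 1, -1, 1, 1, -1, 1, 1, -1, 1, -1, -1, 1, -1].
Row 1 of H: [-1, -1, -1, 1, 1, 1, -1, -1, -1, 1, 1, 1, 1, -1, -1, -1].
Row 12 of H: [1, -1, 1, 1, 1, -1, -1, 1, -1, -1, 1, -1, -1, -1, 1, -1].
(H·H^T)[0][0] = Σ_j H[0][j]·H[0][j] = (1)² + (-1)² + (1)² + (1)² + (-1)² + (1)² + (1)² + (-1)² + (1)² + (1)² + (-1)² + (1)² + (-1)² + (-1)² + (1)² + (-1)² = 1 + 1 + 1 + 1 + 1 + 1 + 1 + 1 + 1 + 1 + 1 + 1 + 1 + 1 + 1 + 1 = 16.
(H·H^T)[1][12] = Σ_j H[1][j]·H[12][j] = (-1)·(1) + (-1)·(-1) + (-1)·(1) + (1)·(1) + (1)·(1) + (1)·(-1) + (-1)·(-1) + (-1)·(1) + (-1)·(-1) + (1)·(-1) + (1)·(1) + (1)·(-1) + (1)·(-1) + (-1)·(-1) + (-1)·(1) + (-1)·(-1) = -1 + 1 + -1 + 1 + 1 + -1 + 1 + -1 + 1 + -1 + 1 + -1 + -1 + 1 + -1 + 1 = 0.
So rows 1 and 12 are orthogonal; the diagonal entry equals n = 16.

(0,0) entry = 16; (1,12) entry = 0.


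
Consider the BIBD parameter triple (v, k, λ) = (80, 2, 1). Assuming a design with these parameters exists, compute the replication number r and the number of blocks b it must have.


Any 2-(v, k, λ) BIBD satisfies two necessary conditions:
  (i)  Each point sits in r blocks, and counting incidences through any fixed point gives r(k − 1) = λ(v − 1), so r = λ(v − 1)/(k − 1).
  (ii) Total incidences bk = vr, so b = vr/k.
Step 1: r = λ(v − 1)/(k − 1) = 1·(80 − 1)/(2 − 1) = 1·79/1 = 79/1 = 79.
Step 2: b = vr/k = 80·79/2 = 6320/2 = 3160.
Check integrality: r = 79 ∈ Z ✓, b = 3160 ∈ Z ✓.
(These identities are necessary conditions: they determine r and b for any design with these parameters, but do not by themselves prove that one exists.)

r = 79, b = 3160.


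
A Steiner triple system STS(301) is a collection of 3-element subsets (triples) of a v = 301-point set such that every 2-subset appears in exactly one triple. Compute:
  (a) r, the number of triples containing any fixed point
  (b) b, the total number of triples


An STS(v) is a 2-(v, 3, 1) BIBD: block size k = 3, λ = 1.
Replication: r(k − 1) = λ(v − 1) ⇒ r·2 = 301 − 1 = 300 ⇒ r = 150.
Block count: bk = vr ⇒ b·3 = 301·150 = 45150 ⇒ b = 15050.
(Check via b = v(v − 1)/6 = 301·300/6 = 90300/6 = 15050.)

r = 150, b = 15050.


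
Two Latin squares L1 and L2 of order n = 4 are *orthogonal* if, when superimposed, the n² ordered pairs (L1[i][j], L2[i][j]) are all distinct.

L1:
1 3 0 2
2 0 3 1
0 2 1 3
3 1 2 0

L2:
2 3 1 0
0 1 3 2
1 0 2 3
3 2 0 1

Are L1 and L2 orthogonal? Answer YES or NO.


Form the n² = 16 superimposed pairs (L1[i][j], L2[i][j]), row by row (rows and columns indexed from 0):
row 0: (1,2) (3,3) (0,1) (2,0)
row 1: (2,0) (0,1) (3,3) (1,2)
row 2: (0,1) (2,0) (1,2) (3,3)
row 3: (3,3) (1,2) (2,0) (0,1)
Orthogonality requires all 16 pairs distinct.
But the pair (2,0) repeats: cell (0,3) has L1 = 2, L2 = 0, and cell (1,0) has L1 = 2, L2 = 0.
A repeated pair means some other pair never occurs (only 4 distinct pairs out of 16), so the squares are not orthogonal.
Conclusion: NO.

NO


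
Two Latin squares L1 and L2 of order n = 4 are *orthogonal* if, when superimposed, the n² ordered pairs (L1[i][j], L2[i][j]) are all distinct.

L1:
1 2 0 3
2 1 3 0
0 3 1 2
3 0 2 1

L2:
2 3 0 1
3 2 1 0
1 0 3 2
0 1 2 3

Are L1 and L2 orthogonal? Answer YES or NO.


Form the n² = 16 superimposed pairs (L1[i][j], L2[i][j]), row by row (rows and columns indexed from 0):
row 0: (1,2) (2,3) (0,0) (3,1)
row 1: (2,3) (1,2) (3,1) (0,0)
row 2: (0,1) (3,0) (1,3) (2,2)
row 3: (3,0) (0,1) (2,2) (1,3)
Orthogonality requires all 16 pairs distinct.
But the pair (2,3) repeats: cell (0,1) has L1 = 2, L2 = 3, and cell (1,0) has L1 = 2, L2 = 3.
A repeated pair means some other pair never occurs (only 8 distinct pairs out of 16), so the squares are not orthogonal.
Conclusion: NO.

NO


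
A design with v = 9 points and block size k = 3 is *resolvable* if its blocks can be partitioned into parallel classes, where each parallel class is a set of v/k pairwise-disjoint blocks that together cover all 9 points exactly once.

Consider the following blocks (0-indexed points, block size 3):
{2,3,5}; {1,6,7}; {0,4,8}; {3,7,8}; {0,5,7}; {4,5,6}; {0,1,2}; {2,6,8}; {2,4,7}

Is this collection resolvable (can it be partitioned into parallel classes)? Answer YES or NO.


v = 9, block size k = 3, number of blocks = 9.
For resolvability, blocks must partition into parallel classes of size v/k = 3.
Total blocks must therefore be a multiple of 3: 9 = 3·3 + 0 ⇒ divisible ✓.
Consider block {0,5,7}. The only other block(s) in the collection disjoint from it are {2,6,8} — just 1 block(s). Any parallel class containing {0,5,7} would need 2 other blocks each disjoint from it, so no parallel class of size 3 can contain {0,5,7}.
Since every block must belong to some parallel class in a resolution, the collection cannot be partitioned into parallel classes.
Resolvable? NO.

NO


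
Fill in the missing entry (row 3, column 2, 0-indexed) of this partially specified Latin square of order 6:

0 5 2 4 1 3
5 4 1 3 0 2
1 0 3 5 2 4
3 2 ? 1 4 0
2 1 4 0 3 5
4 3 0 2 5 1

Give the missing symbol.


Row 3 contains symbols [0, 1, 2, 3, 4] — missing [5].
Column 2 contains symbols [0, 1, 2, 3, 4] — missing [5].
The missing symbol must appear in both missing sets; intersection = [5].
Therefore the hidden value is 5.

Missing value = 5.


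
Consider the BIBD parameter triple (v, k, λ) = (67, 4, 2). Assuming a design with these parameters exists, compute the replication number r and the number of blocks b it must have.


Any 2-(v, k, λ) BIBD satisfies two necessary conditions:
  (i)  Each point sits in r blocks, and counting incidences through any fixed point gives r(k − 1) = λ(v − 1), so r = λ(v − 1)/(k − 1).
  (ii) Total incidences bk = vr, so b = vr/k.
Step 1: r = λ(v − 1)/(k − 1) = 2·(67 − 1)/(4 − 1) = 2·66/3 = 132/3 = 44.
Step 2: b = vr/k = 67·44/4 = 2948/4 = 737.
Check integrality: r = 44 ∈ Z ✓, b = 737 ∈ Z ✓.
(These identities are necessary conditions: they determine r and b for any design with these parameters, but do not by themselves prove that one exists.)

r = 44, b = 737.


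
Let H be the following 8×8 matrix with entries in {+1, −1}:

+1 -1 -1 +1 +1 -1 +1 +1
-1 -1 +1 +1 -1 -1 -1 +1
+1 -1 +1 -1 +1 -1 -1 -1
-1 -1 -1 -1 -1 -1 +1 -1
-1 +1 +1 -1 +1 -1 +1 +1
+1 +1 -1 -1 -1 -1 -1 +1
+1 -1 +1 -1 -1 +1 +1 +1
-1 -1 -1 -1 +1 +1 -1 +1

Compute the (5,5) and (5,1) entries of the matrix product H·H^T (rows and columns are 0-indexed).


Row 1 of H: [-1, -1, 1, 1, -1, -1, -1, 1].
Row 5 of H: [1, 1, -1, -1, -1, -1, -1, 1].
(H·H^T)[5][5] = Σ_j H[5][j]·H[5][j] = (1)² + (1)² + (-1)² + (-1)² + (-1)² + (-1)² + (-1)² + (1)² = 1 + 1 + 1 + 1 + 1 + 1 + 1 + 1 = 8.
(H·H^T)[5][1] = Σ_j H[5][j]·H[1][j] = (1)·(-1) + (1)·(-1) + (-1)·(1) + (-1)·(1) + (-1)·(-1) + (-1)·(-1) + (-1)·(-1) + (1)·(1) = -1 + -1 + -1 + -1 + 1 + 1 + 1 + 1 = 0.
So rows 5 and 1 are orthogonal; the diagonal entry equals n = 8.

(5,5) entry = 8; (5,1) entry = 0.


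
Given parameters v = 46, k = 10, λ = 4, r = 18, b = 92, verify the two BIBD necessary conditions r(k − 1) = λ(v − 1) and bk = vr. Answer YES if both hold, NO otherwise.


Condition (i): r(k − 1) = 18·9 = 162; λ(v − 1) = 4·45 = 180. Match? NO.
Condition (ii): bk = 92·10 = 920; vr = 46·18 = 828. Match? NO.
Both conditions hold? NO.

NO


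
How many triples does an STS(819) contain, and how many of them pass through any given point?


An STS(v) is a 2-(v, 3, 1) BIBD: block size k = 3, λ = 1.
Replication: r(k − 1) = λ(v − 1) ⇒ r·2 = 819 − 1 = 818 ⇒ r = 409.
Block count: bk = vr ⇒ b·3 = 819·409 = 334971 ⇒ b = 111657.

r = 409, b = 111657.


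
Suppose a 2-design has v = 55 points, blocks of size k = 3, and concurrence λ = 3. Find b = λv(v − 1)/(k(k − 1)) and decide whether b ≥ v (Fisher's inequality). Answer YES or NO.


r = λ(v − 1)/(k − 1) = 3·54/2 = 81.
b = vr/k = 55·81/3 = 1485.
Fisher's inequality: b ≥ v ⇔ 1485 ≥ 55? YES.

YES


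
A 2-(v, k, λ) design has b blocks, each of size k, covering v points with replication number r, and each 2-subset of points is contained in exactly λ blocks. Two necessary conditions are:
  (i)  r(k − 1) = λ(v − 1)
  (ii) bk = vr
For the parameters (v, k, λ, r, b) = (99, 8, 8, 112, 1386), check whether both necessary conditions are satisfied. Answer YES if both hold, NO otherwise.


Condition (i): r(k − 1) = 112·7 = 784; λ(v − 1) = 8·98 = 784. Match? YES.
Condition (ii): bk = 1386·8 = 11088; vr = 99·112 = 11088. Match? YES.
Both conditions hold? YES.

YES


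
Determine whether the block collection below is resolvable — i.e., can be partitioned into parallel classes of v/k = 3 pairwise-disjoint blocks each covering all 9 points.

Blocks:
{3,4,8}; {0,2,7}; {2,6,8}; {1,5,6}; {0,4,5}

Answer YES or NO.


v = 9, block size k = 3, number of blocks = 5.
For resolvability, blocks must partition into parallel classes of size v/k = 3.
Total blocks must therefore be a multiple of 3: 5 = 3·1 + 2 ⇒ not divisible ✗.
Resolvable? NO.

NO


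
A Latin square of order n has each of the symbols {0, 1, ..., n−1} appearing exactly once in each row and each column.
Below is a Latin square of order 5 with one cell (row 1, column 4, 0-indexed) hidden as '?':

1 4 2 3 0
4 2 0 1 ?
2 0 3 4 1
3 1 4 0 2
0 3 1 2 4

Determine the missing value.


Row 1 contains symbols [0, 1, 2, 4] — missing [3].
Column 4 contains symbols [0, 1, 2, 4] — missing [3].
The missing symbol must appear in both missing sets; intersection = [3].
Therefore the hidden value is 3.

Missing value = 3.


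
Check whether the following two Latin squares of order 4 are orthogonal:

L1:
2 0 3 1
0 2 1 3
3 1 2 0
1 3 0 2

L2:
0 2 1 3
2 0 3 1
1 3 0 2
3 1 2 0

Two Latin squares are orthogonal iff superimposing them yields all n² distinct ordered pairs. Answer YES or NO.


Form the n² = 16 superimposed pairs (L1[i][j], L2[i][j]), row by row (rows and columns indexed from 0):
row 0: (2,0) (0,2) (3,1) (1,3)
row 1: (0,2) (2,0) (1,3) (3,1)
row 2: (3,1) (1,3) (2,0) (0,2)
row 3: (1,3) (3,1) (0,2) (2,0)
Orthogonality requires all 16 pairs distinct.
But the pair (0,2) repeats: cell (0,1) has L1 = 0, L2 = 2, and cell (1,0) has L1 = 0, L2 = 2.
A repeated pair means some other pair never occurs (only 4 distinct pairs out of 16), so the squares are not orthogonal.
Conclusion: NO.

NO


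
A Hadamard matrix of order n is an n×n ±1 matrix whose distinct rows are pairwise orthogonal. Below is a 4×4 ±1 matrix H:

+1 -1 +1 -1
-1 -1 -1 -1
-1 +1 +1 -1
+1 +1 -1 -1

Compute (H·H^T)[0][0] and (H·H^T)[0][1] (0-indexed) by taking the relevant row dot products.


Row 0 of H: [1, -1, 1, -1].
Row 1 of H: [-1, -1, -1, -1].
(H·H^T)[0][0] = Σ_j H[0][j]·H[0][j] = (1)² + (-1)² + (1)² + (-1)² = 1 + 1 + 1 + 1 = 4.
(H·H^T)[0][1] = Σ_j H[0][j]·H[1][j] = (1)·(-1) + (-1)·(-1) + (1)·(-1) + (-1)·(-1) = -1 + 1 + -1 + 1 = 0.
So rows 0 and 1 are orthogonal; the diagonal entry equals n = 4.

(0,0) entry = 4; (0,1) entry = 0.


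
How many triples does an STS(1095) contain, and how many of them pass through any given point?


An STS(v) is a 2-(v, 3, 1) BIBD: block size k = 3, λ = 1.
Replication: r(k − 1) = λ(v − 1) ⇒ r·2 = 1095 − 1 = 1094 ⇒ r = 547.
Block count: b = v(v − 1)/6 = 1095·1094/6 = 1197930/6 = 199655.

r = 547, b = 199655.


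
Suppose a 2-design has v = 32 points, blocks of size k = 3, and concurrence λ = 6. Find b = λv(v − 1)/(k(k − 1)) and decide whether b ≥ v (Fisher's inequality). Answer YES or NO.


r = λ(v − 1)/(k − 1) = 6·31/2 = 93.
b = vr/k = 32·93/3 = 992.
Fisher's inequality: b ≥ v ⇔ 992 ≥ 32? YES.

YES


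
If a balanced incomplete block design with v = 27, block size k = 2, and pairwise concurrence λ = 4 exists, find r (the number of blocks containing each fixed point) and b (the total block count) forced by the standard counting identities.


Any 2-(v, k, λ) BIBD satisfies two necessary conditions:
  (i)  Each point sits in r blocks, and counting incidences through any fixed point gives r(k − 1) = λ(v − 1), so r = λ(v − 1)/(k − 1).
  (ii) Total incidences bk = vr, so b = vr/k.
Step 1: r = λ(v − 1)/(k − 1) = 4·(27 − 1)/(2 − 1) = 4·26/1 = 104/1 = 104.
Step 2: b = vr/k = 27·104/2 = 2808/2 = 1404.
Check integrality: r = 104 ∈ Z ✓, b = 1404 ∈ Z ✓.
(These identities are necessary conditions: they determine r and b for any design with these parameters, but do not by themselves prove that one exists.)

r = 104, b = 1404.


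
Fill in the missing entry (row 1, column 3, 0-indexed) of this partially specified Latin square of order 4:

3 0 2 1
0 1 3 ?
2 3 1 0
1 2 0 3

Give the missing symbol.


Row 1 contains symbols [0, 1, 3] — missing [2].
Column 3 contains symbols [0, 1, 3] — missing [2].
The missing symbol must appear in both missing sets; intersection = [2].
Therefore the hidden value is 2.

Missing value = 2.


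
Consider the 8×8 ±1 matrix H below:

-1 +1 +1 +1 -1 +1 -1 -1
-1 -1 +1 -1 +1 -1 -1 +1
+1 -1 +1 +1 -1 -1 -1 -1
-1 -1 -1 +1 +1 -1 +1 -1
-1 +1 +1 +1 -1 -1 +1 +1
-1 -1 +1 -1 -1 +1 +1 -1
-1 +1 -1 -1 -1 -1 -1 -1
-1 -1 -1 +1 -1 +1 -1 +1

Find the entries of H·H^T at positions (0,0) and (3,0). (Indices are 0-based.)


Row 0 of H: [-1, 1, 1, 1, -1, 1, -1, -1].
Row 3 of H: [-1, -1, -1, 1, 1, -1, 1, -1].
(H·H^T)[0][0] = Σ_j H[0][j]·H[0][j] = (-1)² + (1)² + (1)² + (1)² + (-1)² + (1)² + (-1)² + (-1)² = 1 + 1 + 1 + 1 + 1 + 1 + 1 + 1 = 8.
(H·H^T)[3][0] = Σ_j H[3][j]·H[0][j] = (-1)·(-1) + (-1)·(1) + (-1)·(1) + (1)·(1) + (1)·(-1) + (-1)·(1) + (1)·(-1) + (-1)·(-1) = 1 + -1 + -1 + 1 + -1 + -1 + -1 + 1 = -2.
Rows 3 and 0 are not orthogonal (dot product = -2 ≠ 0), so H is not a Hadamard matrix.

(0,0) entry = 8; (3,0) entry = -2.


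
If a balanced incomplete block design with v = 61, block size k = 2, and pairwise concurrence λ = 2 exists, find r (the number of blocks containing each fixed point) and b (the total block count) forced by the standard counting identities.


Any 2-(v, k, λ) BIBD satisfies two necessary conditions:
  (i)  Each point sits in r blocks, and counting incidences through any fixed point gives r(k − 1) = λ(v − 1), so r = λ(v − 1)/(k − 1).
  (ii) Total incidences bk = vr, so b = vr/k.
Step 1: r = λ(v − 1)/(k − 1) = 2·(61 − 1)/(2 − 1) = 2·60/1 = 120/1 = 120.
Step 2: b = vr/k = 61·120/2 = 7320/2 = 3660.
Check integrality: r = 120 ∈ Z ✓, b = 3660 ∈ Z ✓.
(These identities are necessary conditions: they determine r and b for any design with these parameters, but do not by themselves prove that one exists.)

r = 120, b = 3660.


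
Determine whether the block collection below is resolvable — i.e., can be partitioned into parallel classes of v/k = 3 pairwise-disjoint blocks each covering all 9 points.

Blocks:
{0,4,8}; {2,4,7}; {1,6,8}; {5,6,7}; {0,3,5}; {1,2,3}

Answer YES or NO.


v = 9, block size k = 3, number of blocks = 6.
For resolvability, blocks must partition into parallel classes of size v/k = 3.
Total blocks must therefore be a multiple of 3: 6 = 3·2 + 0 ⇒ divisible ✓.
Greedy packing gives 2 candidate class(es). Each should be a full parallel class (size 3, covers all 9 points).
  Class 1 (3 blocks): {0,4,8}; {5,6,7}; {1,2,3}. Points covered: [0, 1, 2, 3, 4, 5, 6, 7, 8].
  Class 2 (3 blocks): {2,4,7}; {1,6,8}; {0,3,5}. Points covered: [0, 1, 2, 3, 4, 5, 6, 7, 8].
All classes full (size 3)? YES. All classes cover every point? YES.
Resolvable? YES.

YES


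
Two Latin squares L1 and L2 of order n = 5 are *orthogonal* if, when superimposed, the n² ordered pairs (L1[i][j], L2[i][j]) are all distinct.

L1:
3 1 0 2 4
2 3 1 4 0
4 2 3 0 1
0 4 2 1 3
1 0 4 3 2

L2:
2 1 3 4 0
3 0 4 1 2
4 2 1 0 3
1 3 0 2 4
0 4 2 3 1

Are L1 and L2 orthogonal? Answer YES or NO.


Form the n² = 25 superimposed pairs (L1[i][j], L2[i][j]), row by row (rows and columns indexed from 0):
row 0: (3,2) (1,1) (0,3) (2,4) (4,0)
row 1: (2,3) (3,0) (1,4) (4,1) (0,2)
row 2: (4,4) (2,2) (3,1) (0,0) (1,3)
row 3: (0,1) (4,3) (2,0) (1,2) (3,4)
row 4: (1,0) (0,4) (4,2) (3,3) (2,1)
Orthogonality requires all 25 pairs distinct.
Check by first coordinate: for each symbol s of L1, list the L2 entries in the n cells where L1 = s; they must all differ.
  L1 = 0: L2 entries (in reading order) 3, 2, 0, 1, 4 — all 5 distinct ✓
  L1 = 1: L2 entries (in reading order) 1, 4, 3, 2, 0 — all 5 distinct ✓
  L1 = 2: L2 entries (in reading order) 4, 3, 2, 0, 1 — all 5 distinct ✓
  L1 = 3: L2 entries (in reading order) 2, 0, 1, 4, 3 — all 5 distinct ✓
  L1 = 4: L2 entries (in reading order) 0, 1, 4, 3, 2 — all 5 distinct ✓
Every symbol of L1 meets every symbol of L2 exactly once, so all 25 pairs are distinct (25 of 25).
Conclusion: YES.

YES


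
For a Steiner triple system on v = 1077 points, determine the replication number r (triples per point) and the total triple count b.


An STS(v) is a 2-(v, 3, 1) BIBD: block size k = 3, λ = 1.
Replication: r(k − 1) = λ(v − 1) ⇒ r·2 = 1077 − 1 = 1076 ⇒ r = 538.
Block count: b = v(v − 1)/6 = 1077·1076/6 = 1158852/6 = 193142.
(Check via bk = vr: 193142·3 = 579426 = 1077·538 = 579426 ✓.)

r = 538, b = 193142.


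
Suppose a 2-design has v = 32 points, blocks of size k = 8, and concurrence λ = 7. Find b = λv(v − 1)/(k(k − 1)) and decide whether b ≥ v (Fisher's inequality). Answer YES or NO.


r = λ(v − 1)/(k − 1) = 7·31/7 = 31.
b = vr/k = 32·31/8 = 124.
Fisher's inequality: b ≥ v ⇔ 124 ≥ 32? YES.

YES


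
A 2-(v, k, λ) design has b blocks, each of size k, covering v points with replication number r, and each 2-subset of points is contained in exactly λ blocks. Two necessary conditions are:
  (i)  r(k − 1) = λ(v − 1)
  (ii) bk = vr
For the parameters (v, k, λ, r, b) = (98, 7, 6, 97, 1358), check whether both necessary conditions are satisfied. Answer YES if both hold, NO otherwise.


Condition (i): r(k − 1) = 97·6 = 582; λ(v − 1) = 6·97 = 582. Match? YES.
Condition (ii): bk = 1358·7 = 9506; vr = 98·97 = 9506. Match? YES.
Both conditions hold? YES.

YES


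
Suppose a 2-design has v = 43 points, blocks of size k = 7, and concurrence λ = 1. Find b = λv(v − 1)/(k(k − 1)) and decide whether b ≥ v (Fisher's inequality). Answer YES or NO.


b = λv(v − 1)/(k(k − 1)) = 1·43·42/(7·6) = 1806/42 = 43.
Compare with v = 43: b ≥ v, so Fisher's inequality holds.

YES


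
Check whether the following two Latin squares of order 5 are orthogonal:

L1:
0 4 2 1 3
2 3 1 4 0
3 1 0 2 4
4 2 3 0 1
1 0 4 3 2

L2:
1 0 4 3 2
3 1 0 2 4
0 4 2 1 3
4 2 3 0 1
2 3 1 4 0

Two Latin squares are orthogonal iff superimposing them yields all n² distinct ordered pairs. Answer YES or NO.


Form the n² = 25 superimposed pairs (L1[i][j], L2[i][j]), row by row (rows and columns indexed from 0):
row 0: (0,1) (4,0) (2,4) (1,3) (3,2)
row 1: (2,3) (3,1) (1,0) (4,2) (0,4)
row 2: (3,0) (1,4) (0,2) (2,1) (4,3)
row 3: (4,4) (2,2) (3,3) (0,0) (1,1)
row 4: (1,2) (0,3) (4,1) (3,4) (2,0)
Orthogonality requires all 25 pairs distinct.
Check by first coordinate: for each symbol s of L1, list the L2 entries in the n cells where L1 = s; they must all differ.
  L1 = 0: L2 entries (in reading order) 1, 4, 2, 0, 3 — all 5 distinct ✓
  L1 = 1: L2 entries (in reading order) 3, 0, 4, 1, 2 — all 5 distinct ✓
  L1 = 2: L2 entries (in reading order) 4, 3, 1, 2, 0 — all 5 distinct ✓
  L1 = 3: L2 entries (in reading order) 2, 1, 0, 3, 4 — all 5 distinct ✓
  L1 = 4: L2 entries (in reading order) 0, 2, 3, 4, 1 — all 5 distinct ✓
Every symbol of L1 meets every symbol of L2 exactly once, so all 25 pairs are distinct (25 of 25).
Conclusion: YES.

YES


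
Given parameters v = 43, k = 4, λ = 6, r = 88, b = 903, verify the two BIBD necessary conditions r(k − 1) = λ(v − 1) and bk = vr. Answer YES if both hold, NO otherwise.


Condition (i): r(k − 1) = 88·3 = 264; λ(v − 1) = 6·42 = 252. Match? NO.
Condition (ii): bk = 903·4 = 3612; vr = 43·88 = 3784. Match? NO.
Both conditions hold? NO.

NO


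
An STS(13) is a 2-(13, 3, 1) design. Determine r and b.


An STS(v) is a 2-(v, 3, 1) BIBD: block size k = 3, λ = 1.
Replication: r(k − 1) = λ(v − 1) ⇒ r·2 = 13 − 1 = 12 ⇒ r = 6.
Block count: bk = vr ⇒ b·3 = 13·6 = 78 ⇒ b = 26.

r = 6, b = 26.


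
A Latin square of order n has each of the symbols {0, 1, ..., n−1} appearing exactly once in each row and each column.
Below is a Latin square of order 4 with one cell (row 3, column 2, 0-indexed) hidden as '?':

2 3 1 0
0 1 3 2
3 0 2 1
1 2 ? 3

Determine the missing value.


Row 3 contains symbols [1, 2, 3] — missing [0].
Column 2 contains symbols [1, 2, 3] — missing [0].
The missing symbol must appear in both missing sets; intersection = [0].
Therefore the hidden value is 0.

Missing value = 0.


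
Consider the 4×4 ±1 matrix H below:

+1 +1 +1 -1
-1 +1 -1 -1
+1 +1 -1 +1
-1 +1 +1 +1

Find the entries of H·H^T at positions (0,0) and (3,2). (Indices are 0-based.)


Row 0 of H: [1, 1, 1, -1].
Row 2 of H: [1, 1, -1, 1].
Row 3 of H: [-1, 1, 1, 1].
(H·H^T)[0][0] = Σ_j H[0][j]·H[0][j] = (1)² + (1)² + (1)² + (-1)² = 1 + 1 + 1 + 1 = 4.
(H·H^T)[3][2] = Σ_j H[3][j]·H[2][j] = (-1)·(1) + (1)·(1) + (1)·(-1) + (1)·(1) = -1 + 1 + -1 + 1 = 0.
So rows 3 and 2 are orthogonal; the diagonal entry equals n = 4.

(0,0) entry = 4; (3,2) entry = 0.


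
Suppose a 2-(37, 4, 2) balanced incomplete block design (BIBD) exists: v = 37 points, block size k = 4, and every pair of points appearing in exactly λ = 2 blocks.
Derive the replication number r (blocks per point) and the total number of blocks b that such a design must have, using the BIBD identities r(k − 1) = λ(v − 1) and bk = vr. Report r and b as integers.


Any 2-(v, k, λ) BIBD satisfies two necessary conditions:
  (i)  Each point sits in r blocks, and counting incidences through any fixed point gives r(k − 1) = λ(v − 1), so r = λ(v − 1)/(k − 1).
  (ii) Total incidences bk = vr, so b = vr/k.
Step 1: r = λ(v − 1)/(k − 1) = 2·(37 − 1)/(4 − 1) = 2·36/3 = 72/3 = 24.
Step 2: b = vr/k = 37·24/4 = 888/4 = 222.
Check integrality: r = 24 ∈ Z ✓, b = 222 ∈ Z ✓.
(These identities are necessary conditions: they determine r and b for any design with these parameters, but do not by themselves prove that one exists.)

r = 24, b = 222.


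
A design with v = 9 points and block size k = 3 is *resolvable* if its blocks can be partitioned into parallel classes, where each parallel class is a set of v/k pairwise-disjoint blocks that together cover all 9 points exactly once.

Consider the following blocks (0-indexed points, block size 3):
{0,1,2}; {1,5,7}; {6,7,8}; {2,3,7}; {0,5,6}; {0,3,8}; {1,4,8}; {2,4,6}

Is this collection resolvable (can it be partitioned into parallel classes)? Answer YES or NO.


v = 9, block size k = 3, number of blocks = 8.
For resolvability, blocks must partition into parallel classes of size v/k = 3.
Total blocks must therefore be a multiple of 3: 8 = 3·2 + 2 ⇒ not divisible ✗.
Resolvable? NO.

NO


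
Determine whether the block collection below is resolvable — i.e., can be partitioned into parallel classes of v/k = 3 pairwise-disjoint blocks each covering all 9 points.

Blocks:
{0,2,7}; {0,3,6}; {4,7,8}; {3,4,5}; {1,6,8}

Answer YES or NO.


v = 9, block size k = 3, number of blocks = 5.
For resolvability, blocks must partition into parallel classes of size v/k = 3.
Total blocks must therefore be a multiple of 3: 5 = 3·1 + 2 ⇒ not divisible ✗.
Resolvable? NO.

NO


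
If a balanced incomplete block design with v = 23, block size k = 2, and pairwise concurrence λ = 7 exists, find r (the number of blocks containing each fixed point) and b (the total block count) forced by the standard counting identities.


Any 2-(v, k, λ) BIBD satisfies two necessary conditions:
  (i)  Each point sits in r blocks, and counting incidences through any fixed point gives r(k − 1) = λ(v − 1), so r = λ(v − 1)/(k − 1).
  (ii) Total incidences bk = vr, so b = vr/k.
Step 1: r = λ(v − 1)/(k − 1) = 7·(23 − 1)/(2 − 1) = 7·22/1 = 154/1 = 154.
Step 2: b = vr/k = 23·154/2 = 3542/2 = 1771.
Check integrality: r = 154 ∈ Z ✓, b = 1771 ∈ Z ✓.
(These identities are necessary conditions: they determine r and b for any design with these parameters, but do not by themselves prove that one exists.)

r = 154, b = 1771.


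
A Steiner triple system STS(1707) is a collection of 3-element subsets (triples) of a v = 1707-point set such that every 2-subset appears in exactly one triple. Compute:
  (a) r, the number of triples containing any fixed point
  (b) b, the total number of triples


An STS(v) is a 2-(v, 3, 1) BIBD: block size k = 3, λ = 1.
Replication: r(k − 1) = λ(v − 1) ⇒ r·2 = 1707 − 1 = 1706 ⇒ r = 853.
Block count: b = v(v − 1)/6 = 1707·1706/6 = 2912142/6 = 485357.
(Check via bk = vr: 485357·3 = 1456071 = 1707·853 = 1456071 ✓.)

r = 853, b = 485357.


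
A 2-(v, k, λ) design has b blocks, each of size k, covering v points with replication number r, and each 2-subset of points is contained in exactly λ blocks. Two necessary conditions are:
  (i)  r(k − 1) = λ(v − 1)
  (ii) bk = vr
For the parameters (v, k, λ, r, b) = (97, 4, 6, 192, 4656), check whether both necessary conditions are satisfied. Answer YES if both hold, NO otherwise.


Condition (i): r(k − 1) = 192·3 = 576; λ(v − 1) = 6·96 = 576. Match? YES.
Condition (ii): bk = 4656·4 = 18624; vr = 97·192 = 18624. Match? YES.
Both conditions hold? YES.

YES


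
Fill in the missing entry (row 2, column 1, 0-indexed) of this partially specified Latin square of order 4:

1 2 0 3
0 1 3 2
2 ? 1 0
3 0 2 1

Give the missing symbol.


Row 2 contains symbols [0, 1, 2] — missing [3].
Column 1 contains symbols [0, 1, 2] — missing [3].
The missing symbol must appear in both missing sets; intersection = [3].
Therefore the hidden value is 3.

Missing value = 3.


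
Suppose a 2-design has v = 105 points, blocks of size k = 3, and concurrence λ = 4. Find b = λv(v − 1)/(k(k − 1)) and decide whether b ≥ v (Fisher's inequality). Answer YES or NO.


b = λv(v − 1)/(k(k − 1)) = 4·105·104/(3·2) = 43680/6 = 7280.
Compare with v = 105: b ≥ v, so Fisher's inequality holds.

YES


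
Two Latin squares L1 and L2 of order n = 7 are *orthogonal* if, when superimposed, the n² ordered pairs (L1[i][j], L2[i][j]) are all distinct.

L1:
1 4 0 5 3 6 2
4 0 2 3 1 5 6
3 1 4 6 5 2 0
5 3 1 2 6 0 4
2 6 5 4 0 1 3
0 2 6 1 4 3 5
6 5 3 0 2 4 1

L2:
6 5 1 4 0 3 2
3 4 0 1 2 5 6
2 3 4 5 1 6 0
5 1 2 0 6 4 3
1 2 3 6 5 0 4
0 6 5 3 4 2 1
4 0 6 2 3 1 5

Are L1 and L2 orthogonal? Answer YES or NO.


Form the n² = 49 superimposed pairs (L1[i][j], L2[i][j]), row by row (rows and columns indexed from 0):
row 0: (1,6) (4,5) (0,1) (5,4) (3,0) (6,3) (2,2)
row 1: (4,3) (0,4) (2,0) (3,1) (1,2) (5,5) (6,6)
row 2: (3,2) (1,3) (4,4) (6,5) (5,1) (2,6) (0,0)
row 3: (5,5) (3,1) (1,2) (2,0) (6,6) (0,4) (4,3)
row 4: (2,1) (6,2) (5,3) (4,6) (0,5) (1,0) (3,4)
row 5: (0,0) (2,6) (6,5) (1,3) (4,4) (3,2) (5,1)
row 6: (6,4) (5,0) (3,6) (0,2) (2,3) (4,1) (1,5)
Orthogonality requires all 49 pairs distinct.
But the pair (5,5) repeats: cell (1,5) has L1 = 5, L2 = 5, and cell (3,0) has L1 = 5, L2 = 5.
A repeated pair means some other pair never occurs (only 35 distinct pairs out of 49), so the squares are not orthogonal.
Conclusion: NO.

NO


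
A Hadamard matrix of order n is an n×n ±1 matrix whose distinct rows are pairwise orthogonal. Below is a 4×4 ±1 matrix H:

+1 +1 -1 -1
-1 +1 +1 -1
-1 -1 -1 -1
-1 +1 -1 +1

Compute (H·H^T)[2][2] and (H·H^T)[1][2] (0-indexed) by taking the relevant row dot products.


Row 1 of H: [-1, 1, 1, -1].
Row 2 of H: [-1, -1, -1, -1].
(H·H^T)[2][2] = Σ_j H[2][j]·H[2][j] = (-1)² + (-1)² + (-1)² + (-1)² = 1 + 1 + 1 + 1 = 4.
(H·H^T)[1][2] = Σ_j H[1][j]·H[2][j] = (-1)·(-1) + (1)·(-1) + (1)·(-1) + (-1)·(-1) = 1 + -1 + -1 + 1 = 0.
So rows 1 and 2 are orthogonal; the diagonal entry equals n = 4.

(2,2) entry = 4; (1,2) entry = 0.


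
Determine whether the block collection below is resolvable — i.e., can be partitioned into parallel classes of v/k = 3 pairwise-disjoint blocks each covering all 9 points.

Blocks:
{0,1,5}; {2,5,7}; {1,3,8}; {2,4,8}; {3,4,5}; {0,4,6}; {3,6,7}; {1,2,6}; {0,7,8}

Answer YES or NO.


v = 9, block size k = 3, number of blocks = 9.
For resolvability, blocks must partition into parallel classes of size v/k = 3.
Total blocks must therefore be a multiple of 3: 9 = 3·3 + 0 ⇒ divisible ✓.
Greedy packing gives 3 candidate class(es). Each should be a full parallel class (size 3, covers all 9 points).
  Class 1 (3 blocks): {0,1,5}; {2,4,8}; {3,6,7}. Points covered: [0, 1, 2, 3, 4, 5, 6, 7, 8].
  Class 2 (3 blocks): {2,5,7}; {1,3,8}; {0,4,6}. Points covered: [0, 1, 2, 3, 4, 5, 6, 7, 8].
  Class 3 (3 blocks): {3,4,5}; {1,2,6}; {0,7,8}. Points covered: [0, 1, 2, 3, 4, 5, 6, 7, 8].
All classes full (size 3)? YES. All classes cover every point? YES.
Resolvable? YES.

YES


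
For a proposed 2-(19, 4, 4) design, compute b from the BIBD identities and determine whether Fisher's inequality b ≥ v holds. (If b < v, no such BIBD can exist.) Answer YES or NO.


r = λ(v − 1)/(k − 1) = 4·18/3 = 24.
b = vr/k = 19·24/4 = 114.
Fisher's inequality: b ≥ v ⇔ 114 ≥ 19? YES.

YES


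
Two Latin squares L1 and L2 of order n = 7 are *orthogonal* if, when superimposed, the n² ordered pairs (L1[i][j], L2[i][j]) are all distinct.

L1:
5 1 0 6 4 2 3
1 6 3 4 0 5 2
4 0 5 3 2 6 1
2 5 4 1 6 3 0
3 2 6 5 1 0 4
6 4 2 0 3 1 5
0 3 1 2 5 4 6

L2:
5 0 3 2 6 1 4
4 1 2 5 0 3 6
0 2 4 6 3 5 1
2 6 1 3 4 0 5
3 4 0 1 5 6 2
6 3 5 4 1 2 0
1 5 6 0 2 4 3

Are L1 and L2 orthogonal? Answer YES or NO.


Form the n² = 49 superimposed pairs (L1[i][j], L2[i][j]), row by row (rows and columns indexed from 0):
row 0: (5,5) (1,0) (0,3) (6,2) (4,6) (2,1) (3,4)
row 1: (1,4) (6,1) (3,2) (4,5) (0,0) (5,3) (2,6)
row 2: (4,0) (0,2) (5,4) (3,6) (2,3) (6,5) (1,1)
row 3: (2,2) (5,6) (4,1) (1,3) (6,4) (3,0) (0,5)
row 4: (3,3) (2,4) (6,0) (5,1) (1,5) (0,6) (4,2)
row 5: (6,6) (4,3) (2,5) (0,4) (3,1) (1,2) (5,0)
row 6: (0,1) (3,5) (1,6) (2,0) (5,2) (4,4) (6,3)
Orthogonality requires all 49 pairs distinct.
Check by first coordinate: for each symbol s of L1, list the L2 entries in the n cells where L1 = s; they must all differ.
  L1 = 0: L2 entries (in reading order) 3, 0, 2, 5, 6, 4, 1 — all 7 distinct ✓
  L1 = 1: L2 entries (in reading order) 0, 4, 1, 3, 5, 2, 6 — all 7 distinct ✓
  L1 = 2: L2 entries (in reading order) 1, 6, 3, 2, 4, 5, 0 — all 7 distinct ✓
  L1 = 3: L2 entries (in reading order) 4, 2, 6, 0, 3, 1, 5 — all 7 distinct ✓
  L1 = 4: L2 entries (in reading order) 6, 5, 0, 1, 2, 3, 4 — all 7 distinct ✓
  L1 = 5: L2 entries (in reading order) 5, 3, 4, 6, 1, 0, 2 — all 7 distinct ✓
  L1 = 6: L2 entries (in reading order) 2, 1, 5, 4, 0, 6, 3 — all 7 distinct ✓
Every symbol of L1 meets every symbol of L2 exactly once, so all 49 pairs are distinct (49 of 49).
Conclusion: YES.

YES


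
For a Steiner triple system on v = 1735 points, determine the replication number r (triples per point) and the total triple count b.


An STS(v) is a 2-(v, 3, 1) BIBD: block size k = 3, λ = 1.
Replication: r(k − 1) = λ(v − 1) ⇒ r·2 = 1735 − 1 = 1734 ⇒ r = 867.
Block count: bk = vr ⇒ b·3 = 1735·867 = 1504245 ⇒ b = 501415.

r = 867, b = 501415.


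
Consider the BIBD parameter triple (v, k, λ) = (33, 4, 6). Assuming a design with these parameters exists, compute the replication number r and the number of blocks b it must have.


Any 2-(v, k, λ) BIBD satisfies two necessary conditions:
  (i)  Each point sits in r blocks, and counting incidences through any fixed point gives r(k − 1) = λ(v − 1), so r = λ(v − 1)/(k − 1).
  (ii) Total incidences bk = vr, so b = vr/k.
Step 1: r = λ(v − 1)/(k − 1) = 6·(33 − 1)/(4 − 1) = 6·32/3 = 192/3 = 64.
Step 2: b = vr/k = 33·64/4 = 2112/4 = 528.
Check integrality: r = 64 ∈ Z ✓, b = 528 ∈ Z ✓.
(These identities are necessary conditions: they determine r and b for any design with these parameters, but do not by themselves prove that one exists.)

r = 64, b = 528.


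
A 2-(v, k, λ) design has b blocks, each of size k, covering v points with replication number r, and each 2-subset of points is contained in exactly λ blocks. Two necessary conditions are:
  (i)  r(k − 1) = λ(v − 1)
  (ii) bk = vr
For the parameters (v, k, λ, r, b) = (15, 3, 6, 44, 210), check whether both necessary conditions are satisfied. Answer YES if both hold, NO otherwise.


Condition (i): r(k − 1) = 44·2 = 88; λ(v − 1) = 6·14 = 84. Match? NO.
Condition (ii): bk = 210·3 = 630; vr = 15·44 = 660. Match? NO.
Both conditions hold? NO.

NO


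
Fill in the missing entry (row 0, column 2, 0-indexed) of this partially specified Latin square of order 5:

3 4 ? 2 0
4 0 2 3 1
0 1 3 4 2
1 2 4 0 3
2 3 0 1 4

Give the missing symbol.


Row 0 contains symbols [0, 2, 3, 4] — missing [1].
Column 2 contains symbols [0, 2, 3, 4] — missing [1].
The missing symbol must appear in both missing sets; intersection = [1].
Therefore the hidden value is 1.

Missing value = 1.


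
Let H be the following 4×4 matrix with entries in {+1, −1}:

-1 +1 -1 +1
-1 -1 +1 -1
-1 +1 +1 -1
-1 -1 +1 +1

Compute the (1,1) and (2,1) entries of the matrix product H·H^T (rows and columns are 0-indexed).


Row 1 of H: [-1, -1, 1, -1].
Row 2 of H: [-1, 1, 1, -1].
(H·H^T)[1][1] = Σ_j H[1][j]·H[1][j] = (-1)² + (-1)² + (1)² + (-1)² = 1 + 1 + 1 + 1 = 4.
(H·H^T)[2][1] = Σ_j H[2][j]·H[1][j] = (-1)·(-1) + (1)·(-1) + (1)·(1) + (-1)·(-1) = 1 + -1 + 1 + 1 = 2.
Rows 2 and 1 are not orthogonal (dot product = 2 ≠ 0), so H is not a Hadamard matrix.

(1,1) entry = 4; (2,1) entry = 2.


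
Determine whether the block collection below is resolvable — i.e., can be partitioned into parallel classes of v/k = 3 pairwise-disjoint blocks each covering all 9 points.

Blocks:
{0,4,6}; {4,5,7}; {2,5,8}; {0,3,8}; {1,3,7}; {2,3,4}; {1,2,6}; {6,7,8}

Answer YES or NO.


v = 9, block size k = 3, number of blocks = 8.
For resolvability, blocks must partition into parallel classes of size v/k = 3.
Total blocks must therefore be a multiple of 3: 8 = 3·2 + 2 ⇒ not divisible ✗.
Resolvable? NO.

NO


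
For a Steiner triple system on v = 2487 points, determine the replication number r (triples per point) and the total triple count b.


An STS(v) is a 2-(v, 3, 1) BIBD: block size k = 3, λ = 1.
Replication: r(k − 1) = λ(v − 1) ⇒ r·2 = 2487 − 1 = 2486 ⇒ r = 1243.
Block count: b = v(v − 1)/6 = 2487·2486/6 = 6182682/6 = 1030447.
(Check via bk = vr: 1030447·3 = 3091341 = 2487·1243 = 3091341 ✓.)

r = 1243, b = 1030447.


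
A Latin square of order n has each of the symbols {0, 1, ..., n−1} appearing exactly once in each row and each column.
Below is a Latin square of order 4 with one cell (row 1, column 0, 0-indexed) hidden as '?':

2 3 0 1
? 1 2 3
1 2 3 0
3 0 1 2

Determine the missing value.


Row 1 contains symbols [1, 2, 3] — missing [0].
Column 0 contains symbols [1, 2, 3] — missing [0].
The missing symbol must appear in both missing sets; intersection = [0].
Therefore the hidden value is 0.

Missing value = 0.


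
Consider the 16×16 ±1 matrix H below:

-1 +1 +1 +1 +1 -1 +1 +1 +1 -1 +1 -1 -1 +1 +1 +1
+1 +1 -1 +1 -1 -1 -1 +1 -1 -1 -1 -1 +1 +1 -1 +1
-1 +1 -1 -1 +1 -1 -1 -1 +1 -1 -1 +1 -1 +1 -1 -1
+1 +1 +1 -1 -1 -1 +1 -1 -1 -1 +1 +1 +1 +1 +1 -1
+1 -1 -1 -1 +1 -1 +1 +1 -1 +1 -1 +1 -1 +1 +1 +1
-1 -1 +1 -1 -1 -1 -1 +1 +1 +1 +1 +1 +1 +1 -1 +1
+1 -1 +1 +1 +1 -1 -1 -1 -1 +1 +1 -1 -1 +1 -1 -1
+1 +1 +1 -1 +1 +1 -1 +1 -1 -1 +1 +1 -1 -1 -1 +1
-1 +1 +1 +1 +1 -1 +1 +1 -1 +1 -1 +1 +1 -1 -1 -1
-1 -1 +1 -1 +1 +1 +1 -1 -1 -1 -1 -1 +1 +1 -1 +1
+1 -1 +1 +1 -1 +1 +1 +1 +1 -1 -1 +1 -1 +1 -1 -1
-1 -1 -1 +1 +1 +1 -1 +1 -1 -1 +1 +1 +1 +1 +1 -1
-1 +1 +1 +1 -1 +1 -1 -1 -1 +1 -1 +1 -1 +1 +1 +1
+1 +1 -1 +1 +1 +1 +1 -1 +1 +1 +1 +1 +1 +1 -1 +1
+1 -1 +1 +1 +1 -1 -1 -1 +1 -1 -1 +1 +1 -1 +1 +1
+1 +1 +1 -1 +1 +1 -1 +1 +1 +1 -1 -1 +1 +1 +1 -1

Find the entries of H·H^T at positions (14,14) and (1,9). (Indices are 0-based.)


Row 1 of H: [1, 1, -1, 1, -1, -1, -1, 1, -1, -1, -1, -1, 1, 1, -1, 1].
Row 9 of H: [-1, -1, 1, -1, 1, 1, 1, -1, -1, -1, -1, -1, 1, 1, -1, 1].
Row 14 of H: [1, -1, 1, 1, 1, -1, -1, -1, 1, -1, -1, 1, 1, -1, 1, 1].
(H·H^T)[14][14] = Σ_j H[14][j]·H[14][j] = (1)² + (-1)² + (1)² + (1)² + (1)² + (-1)² + (-1)² + (-1)² + (1)² + (-1)² + (-1)² + (1)² + (1)² + (-1)² + (1)² + (1)² = 1 + 1 + 1 + 1 + 1 + 1 + 1 + 1 + 1 + 1 + 1 + 1 + 1 + 1 + 1 + 1 = 16.
(H·H^T)[1][9] = Σ_j H[1][j]·H[9][j] = (1)·(-1) + (1)·(-1) + (-1)·(1) + (1)·(-1) + (-1)·(1) + (-1)·(1) + (-1)·(1) + (1)·(-1) + (-1)·(-1) + (-1)·(-1) + (-1)·(-1) + (-1)·(-1) + (1)·(1) + (1)·(1) + (-1)·(-1) + (1)·(1) = -1 + -1 + -1 + -1 + -1 + -1 + -1 + -1 + 1 + 1 + 1 + 1 + 1 + 1 + 1 + 1 = 0.
So rows 1 and 9 are orthogonal; the diagonal entry equals n = 16.

(14,14) entry = 16; (1,9) entry = 0.


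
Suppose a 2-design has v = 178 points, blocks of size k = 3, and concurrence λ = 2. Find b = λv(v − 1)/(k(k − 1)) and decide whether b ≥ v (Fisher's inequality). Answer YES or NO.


r = λ(v − 1)/(k − 1) = 2·177/2 = 177.
b = vr/k = 178·177/3 = 10502.
Fisher's inequality: b ≥ v ⇔ 10502 ≥ 178? YES.

YES


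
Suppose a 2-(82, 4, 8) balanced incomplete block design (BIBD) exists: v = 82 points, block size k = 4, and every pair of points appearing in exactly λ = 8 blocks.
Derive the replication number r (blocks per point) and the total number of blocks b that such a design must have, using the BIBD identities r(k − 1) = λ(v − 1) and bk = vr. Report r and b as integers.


Any 2-(v, k, λ) BIBD satisfies two necessary conditions:
  (i)  Each point sits in r blocks, and counting incidences through any fixed point gives r(k − 1) = λ(v − 1), so r = λ(v − 1)/(k − 1).
  (ii) Total incidences bk = vr, so b = vr/k.
Step 1: r = λ(v − 1)/(k − 1) = 8·(82 − 1)/(4 − 1) = 8·81/3 = 648/3 = 216.
Step 2: b = vr/k = 82·216/4 = 17712/4 = 4428.
Check integrality: r = 216 ∈ Z ✓, b = 4428 ∈ Z ✓.
(These identities are necessary conditions: they determine r and b for any design with these parameters, but do not by themselves prove that one exists.)

r = 216, b = 4428.


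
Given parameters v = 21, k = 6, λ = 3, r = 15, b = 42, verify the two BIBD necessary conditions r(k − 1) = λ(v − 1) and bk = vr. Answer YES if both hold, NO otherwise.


Condition (i): r(k − 1) = 15·5 = 75; λ(v − 1) = 3·20 = 60. Match? NO.
Condition (ii): bk = 42·6 = 252; vr = 21·15 = 315. Match? NO.
Both conditions hold? NO.

NO
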